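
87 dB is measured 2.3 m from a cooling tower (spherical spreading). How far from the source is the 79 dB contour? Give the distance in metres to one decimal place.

Point-source spreading drops the level by 20·log₁₀(r₂/r₁); inverting, r₂/r₁ = 10^(ΔL/20).
r₂ = 2.3·10^((87−79)/20) = 2.3·10^(8.0/20) = 5.78 m.

5.8 m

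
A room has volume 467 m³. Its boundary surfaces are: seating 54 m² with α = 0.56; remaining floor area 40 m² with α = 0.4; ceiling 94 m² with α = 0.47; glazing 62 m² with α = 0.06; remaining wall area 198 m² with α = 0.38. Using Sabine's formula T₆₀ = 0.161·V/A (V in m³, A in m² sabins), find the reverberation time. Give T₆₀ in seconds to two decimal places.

0.44 s

Summing Sᵢαᵢ: 54·0.56 + 40·0.4 + 94·0.47 + 62·0.06 + 198·0.38 = 169.38 m².
T₆₀ = 0.161 × 467 / 169.38 = 0.444 s.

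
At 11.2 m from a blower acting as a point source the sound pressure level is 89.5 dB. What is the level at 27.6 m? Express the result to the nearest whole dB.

82 dB

For a point source, L₂ = L₁ − 20·log₁₀(r₂/r₁).
L₂ = 89.5 − 20·log₁₀(27.6/11.2) = 89.5 − 7.834 = 81.67 dB.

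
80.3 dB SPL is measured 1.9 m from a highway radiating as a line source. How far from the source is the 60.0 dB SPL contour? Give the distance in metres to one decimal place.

Line-source spreading drops the level by 10·log₁₀(r₂/r₁); inverting, r₂/r₁ = 10^(ΔL/10).
r₂ = 1.9·10^((80.3−60.0)/10) = 1.9·10^(20.3/10) = 203.59 m.

203.6 m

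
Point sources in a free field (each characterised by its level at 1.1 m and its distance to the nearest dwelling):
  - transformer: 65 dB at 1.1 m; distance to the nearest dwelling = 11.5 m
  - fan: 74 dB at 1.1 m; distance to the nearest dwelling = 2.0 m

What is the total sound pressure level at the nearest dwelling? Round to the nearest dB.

69 dB

Apply inverse-square spreading to bring every level to the receiver, then sum 10^(L/10).
transformer: 65 − 20·log₁₀(11.5/1.1) = 65 − 20.39 = 44.61 dB.
fan: 74 − 20·log₁₀(2.0/1.1) = 74 − 5.19 = 68.81 dB.
Σ 10^(L/10) = 7.627e+06 → L_total = 10·log₁₀(7.627e+06) = 68.82 dB.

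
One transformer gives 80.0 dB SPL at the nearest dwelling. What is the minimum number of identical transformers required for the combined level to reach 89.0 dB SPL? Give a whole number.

The shortfall is 89.0 − 80.0 = 9.0 dB, and N units add 10·log₁₀ N, so need 10·log₁₀ N ≥ 9.0.
N ≥ 10^(9.0/10) = 7.943, so N = 8.

8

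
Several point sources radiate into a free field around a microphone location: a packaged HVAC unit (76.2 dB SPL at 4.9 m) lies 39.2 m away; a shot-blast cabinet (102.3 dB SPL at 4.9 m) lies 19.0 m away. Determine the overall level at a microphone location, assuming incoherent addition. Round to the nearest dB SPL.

91 dB SPL

First find each source's level at the receiver (point-source: −20·log₁₀(r/r_ref)), then combine on an intensity basis.
packaged HVAC unit: 76.2 − 20·log₁₀(39.2/4.9) = 76.2 − 18.06 = 58.14 dB SPL.
shot-blast cabinet: 102.3 − 20·log₁₀(19.0/4.9) = 102.3 − 11.77 = 90.53 dB SPL.
Σ 10^(L/10) = 1.130e+09 → L_total = 10·log₁₀(1.130e+09) = 90.53 dB SPL.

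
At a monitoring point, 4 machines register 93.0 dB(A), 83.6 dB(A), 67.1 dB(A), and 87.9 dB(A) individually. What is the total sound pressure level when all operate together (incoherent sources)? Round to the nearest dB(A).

Incoherent sources combine by intensity addition: L_total = 10·log₁₀(Σ 10^(L_i/10)).
Σ 10^(L/10) = 10^(93.0/10) + 10^(83.6/10) + 10^(67.1/10) + 10^(87.9/10) = 2.846e+09.
L_total = 10·log₁₀(2.846e+09) = 94.54 dB(A).

95 dB(A)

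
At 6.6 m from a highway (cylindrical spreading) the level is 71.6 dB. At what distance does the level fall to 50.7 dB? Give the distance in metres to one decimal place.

For a line source L₁ − L₂ = 10·log₁₀(r₂/r₁), so r₂ = r₁·10^((L₁−L₂)/10).
r₂ = 6.6·10^((71.6−50.7)/10) = 6.6·10^(20.9/10) = 811.98 m.

812.0 m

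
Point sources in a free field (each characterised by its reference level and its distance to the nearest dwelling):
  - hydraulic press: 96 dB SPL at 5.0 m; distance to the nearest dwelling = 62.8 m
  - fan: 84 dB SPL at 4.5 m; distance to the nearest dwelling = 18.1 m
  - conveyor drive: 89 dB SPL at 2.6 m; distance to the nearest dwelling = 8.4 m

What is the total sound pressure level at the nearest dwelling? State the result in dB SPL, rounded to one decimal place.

80.7 dB SPL

First find each source's level at the receiver (point-source: −20·log₁₀(r/r_ref)), then combine on an intensity basis.
hydraulic press: 96 − 20·log₁₀(62.8/5.0) = 96 − 21.98 = 74.02 dB SPL.
fan: 84 − 20·log₁₀(18.1/4.5) = 84 − 12.09 = 71.91 dB SPL.
conveyor drive: 89 − 20·log₁₀(8.4/2.6) = 89 − 10.19 = 78.81 dB SPL.
Σ 10^(L/10) = 1.169e+08 → L_total = 10·log₁₀(1.169e+08) = 80.68 dB SPL.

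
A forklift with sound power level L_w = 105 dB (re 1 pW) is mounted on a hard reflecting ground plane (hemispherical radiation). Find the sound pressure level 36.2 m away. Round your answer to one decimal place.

65.8 dB

Free-field hemispherical radiation: L_p = L_w − 10·log₁₀(2π·r²), r = 36.2 m.
2π·r² = 8234 m², 10·log₁₀ of that is 39.156 dB.
L_p = 105 − 39.156 = 65.84 dB.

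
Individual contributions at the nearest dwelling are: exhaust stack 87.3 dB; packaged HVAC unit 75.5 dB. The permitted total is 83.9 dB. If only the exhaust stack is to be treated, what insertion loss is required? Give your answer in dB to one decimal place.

4.1 dB

Fixed contribution from the other source: Σ 10^(L/10) = 10^(75.5/10) = 3.548e+07 (75.50 dB).
To meet 83.9 dB overall, the treated exhaust stack may contribute at most 10^(83.9/10) − 3.548e+07 = 2.100e+08, i.e. 83.22 dB.
So the exhaust stack must be reduced from 87.3 to 83.22 dB: IL = 4.08 dB.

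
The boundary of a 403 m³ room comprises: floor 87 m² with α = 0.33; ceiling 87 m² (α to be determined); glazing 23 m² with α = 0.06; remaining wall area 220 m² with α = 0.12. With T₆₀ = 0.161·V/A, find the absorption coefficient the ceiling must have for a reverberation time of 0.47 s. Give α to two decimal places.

0.94

A = 0.161·V/T₆₀ = 0.161·403/0.47 = 138.05 m² sabins.
Absorption from the other surfaces = 87·0.33 + 23·0.06 + 220·0.12 = 56.49 m², so the ceiling must supply 81.56 m² over 87 m².
α = 81.56/87 = 0.937.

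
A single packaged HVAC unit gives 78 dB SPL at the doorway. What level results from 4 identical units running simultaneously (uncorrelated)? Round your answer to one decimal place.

84.0 dB SPL

N identical incoherent sources raise the level by 10·log₁₀ N.
L_total = 78 + 10·log₁₀(4) = 78 + 6.021 = 84.02 dB SPL.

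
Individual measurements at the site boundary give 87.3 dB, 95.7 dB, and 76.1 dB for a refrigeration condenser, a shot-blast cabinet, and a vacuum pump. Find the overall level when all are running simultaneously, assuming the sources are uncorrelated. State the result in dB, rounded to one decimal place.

For uncorrelated sources the intensities add, so convert each level to linear form, sum, and take 10·log₁₀ of the total.
Σ 10^(L/10) = 10^(87.3/10) + 10^(95.7/10) + 10^(76.1/10) = 4.293e+09.
L_total = 10·log₁₀(4.293e+09) = 96.33 dB.

96.3 dB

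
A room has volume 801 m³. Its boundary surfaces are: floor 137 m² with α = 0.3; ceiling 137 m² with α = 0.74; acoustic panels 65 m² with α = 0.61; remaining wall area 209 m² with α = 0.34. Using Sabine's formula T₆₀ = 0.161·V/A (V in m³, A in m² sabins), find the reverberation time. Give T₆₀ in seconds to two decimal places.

0.51 s

Summing Sᵢαᵢ: 137·0.3 + 137·0.74 + 65·0.61 + 209·0.34 = 253.19 m².
T₆₀ = 0.161·V/A = 0.161·801/253.19 = 0.509 s.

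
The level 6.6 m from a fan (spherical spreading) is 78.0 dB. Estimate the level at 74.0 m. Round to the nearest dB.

57 dB

Spherical spreading from a point source gives a 20·log₁₀(r₂/r₁) drop.
L₂ = 78.0 − 20·log₁₀(74.0/6.6) = 78.0 − 20.994 = 57.01 dB.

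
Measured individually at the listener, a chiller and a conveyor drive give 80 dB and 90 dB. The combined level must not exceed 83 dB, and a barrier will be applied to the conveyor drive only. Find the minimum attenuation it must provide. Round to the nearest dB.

10 dB

The untreated sources together contribute 10^(80/10) = 1.000e+08, i.e. 80.00 dB.
To meet 83 dB overall, the treated conveyor drive may contribute at most 10^(83/10) − 1.000e+08 = 9.953e+07, i.e. 79.98 dB.
Required insertion loss = 90 − 79.98 = 10.02 dB.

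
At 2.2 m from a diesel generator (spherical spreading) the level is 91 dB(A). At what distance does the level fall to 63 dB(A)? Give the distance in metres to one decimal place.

Point-source spreading drops the level by 20·log₁₀(r₂/r₁); inverting, r₂/r₁ = 10^(ΔL/20).
r₂ = 2.2·10^((91−63)/20) = 2.2·10^(28.0/20) = 55.26 m.

55.3 m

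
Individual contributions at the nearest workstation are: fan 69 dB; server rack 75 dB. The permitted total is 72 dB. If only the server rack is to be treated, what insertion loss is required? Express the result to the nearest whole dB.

Everything except the server rack sums to 10^(69/10) = 7.943e+06 in linear terms, 69.00 dB.
The limit corresponds to 10^(72/10) = 1.585e+07; subtracting the fixed part leaves 7.906e+06 for the server rack, i.e. 68.98 dB.
So the server rack must be reduced from 75 to 68.98 dB: IL = 6.02 dB.

6 dB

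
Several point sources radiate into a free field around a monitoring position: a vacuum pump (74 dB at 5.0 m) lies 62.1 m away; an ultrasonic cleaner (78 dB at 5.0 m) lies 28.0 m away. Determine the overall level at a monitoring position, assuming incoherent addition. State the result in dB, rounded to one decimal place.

First find each source's level at the receiver (point-source: −20·log₁₀(r/r_ref)), then combine on an intensity basis.
vacuum pump: 74 − 20·log₁₀(62.1/5.0) = 74 − 21.88 = 52.12 dB.
ultrasonic cleaner: 78 − 20·log₁₀(28.0/5.0) = 78 − 14.96 = 63.04 dB.
Σ 10^(L/10) = 2.175e+06 → L_total = 10·log₁₀(2.175e+06) = 63.37 dB.

63.4 dB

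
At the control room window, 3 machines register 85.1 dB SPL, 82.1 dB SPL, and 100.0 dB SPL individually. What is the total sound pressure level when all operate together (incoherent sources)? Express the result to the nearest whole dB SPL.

Incoherent sources combine by intensity addition: L_total = 10·log₁₀(Σ 10^(L_i/10)).
Σ 10^(L/10) = 10^(85.1/10) + 10^(82.1/10) + 10^(100.0/10) = 1.049e+10.
L_total = 10·log₁₀(1.049e+10) = 100.21 dB SPL.

100 dB SPL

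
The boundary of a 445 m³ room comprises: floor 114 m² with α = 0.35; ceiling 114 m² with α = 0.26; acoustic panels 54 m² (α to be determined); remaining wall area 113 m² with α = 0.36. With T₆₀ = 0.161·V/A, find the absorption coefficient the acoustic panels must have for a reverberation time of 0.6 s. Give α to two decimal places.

Required total absorption A = 0.161·445/0.6 = 119.41 m².
Absorption from the other surfaces = 114·0.35 + 114·0.26 + 113·0.36 = 110.22 m², so the acoustic panels must supply 9.19 m² over 54 m².
α = 9.19/54 = 0.170.

0.17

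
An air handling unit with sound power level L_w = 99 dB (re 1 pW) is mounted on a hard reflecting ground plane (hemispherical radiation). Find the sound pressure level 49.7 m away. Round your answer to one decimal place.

57.1 dB

The power spreads over a hemisphere of area 2π·r², so L_p = L_w − 10·log₁₀(2π·r²).
2π·r² = 1.552e+04 m², 10·log₁₀ of that is 41.909 dB.
L_p = 99 − 41.909 = 57.09 dB.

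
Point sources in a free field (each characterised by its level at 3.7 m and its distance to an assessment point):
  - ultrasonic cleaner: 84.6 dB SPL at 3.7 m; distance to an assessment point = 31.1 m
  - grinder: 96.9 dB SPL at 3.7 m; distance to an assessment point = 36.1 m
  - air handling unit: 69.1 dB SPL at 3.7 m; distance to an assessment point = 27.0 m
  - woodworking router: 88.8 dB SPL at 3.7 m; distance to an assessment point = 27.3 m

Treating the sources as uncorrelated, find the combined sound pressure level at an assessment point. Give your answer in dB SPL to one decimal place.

Propagate each source to the receiver with L = L_ref − 20·log₁₀(r/r_ref), then add intensities.
ultrasonic cleaner: 84.6 − 20·log₁₀(31.1/3.7) = 84.6 − 18.49 = 66.11 dB SPL.
grinder: 96.9 − 20·log₁₀(36.1/3.7) = 96.9 − 19.79 = 77.11 dB SPL.
air handling unit: 69.1 − 20·log₁₀(27.0/3.7) = 69.1 − 17.26 = 51.84 dB SPL.
woodworking router: 88.8 − 20·log₁₀(27.3/3.7) = 88.8 − 17.36 = 71.44 dB SPL.
Σ 10^(L/10) = 6.962e+07 → L_total = 10·log₁₀(6.962e+07) = 78.43 dB SPL.

78.4 dB SPL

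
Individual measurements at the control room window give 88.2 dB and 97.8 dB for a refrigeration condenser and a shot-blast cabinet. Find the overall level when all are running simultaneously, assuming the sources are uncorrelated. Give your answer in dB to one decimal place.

For uncorrelated sources the intensities add, so convert each level to linear form, sum, and take 10·log₁₀ of the total.
Σ 10^(L/10) = 10^(88.2/10) + 10^(97.8/10) = 6.686e+09.
L_total = 10·log₁₀(6.686e+09) = 98.25 dB.

98.3 dB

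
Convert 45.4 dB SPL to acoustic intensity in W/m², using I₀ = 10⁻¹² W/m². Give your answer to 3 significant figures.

3.47e-08 W/m²

L = 10·log₁₀(I/I₀) ⇒ I = I₀·10^(L/10) = 10⁻¹² × 10^4.54.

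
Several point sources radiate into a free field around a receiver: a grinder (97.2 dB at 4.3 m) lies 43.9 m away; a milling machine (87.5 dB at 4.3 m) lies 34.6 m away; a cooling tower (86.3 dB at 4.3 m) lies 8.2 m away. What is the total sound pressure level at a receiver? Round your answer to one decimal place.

First find each source's level at the receiver (point-source: −20·log₁₀(r/r_ref)), then combine on an intensity basis.
grinder: 97.2 − 20·log₁₀(43.9/4.3) = 97.2 − 20.18 = 77.02 dB.
milling machine: 87.5 − 20·log₁₀(34.6/4.3) = 87.5 − 18.11 = 69.39 dB.
cooling tower: 86.3 − 20·log₁₀(8.2/4.3) = 86.3 − 5.61 = 80.69 dB.
Σ 10^(L/10) = 1.763e+08 → L_total = 10·log₁₀(1.763e+08) = 82.46 dB.

82.5 dB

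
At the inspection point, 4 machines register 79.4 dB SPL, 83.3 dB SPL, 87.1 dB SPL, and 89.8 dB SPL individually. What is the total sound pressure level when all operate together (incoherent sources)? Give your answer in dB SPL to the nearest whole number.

For uncorrelated sources the intensities add, so convert each level to linear form, sum, and take 10·log₁₀ of the total.
Σ 10^(L/10) = 10^(79.4/10) + 10^(83.3/10) + 10^(87.1/10) + 10^(89.8/10) = 1.769e+09.
L_total = 10·log₁₀(1.769e+09) = 92.48 dB SPL.

92 dB SPL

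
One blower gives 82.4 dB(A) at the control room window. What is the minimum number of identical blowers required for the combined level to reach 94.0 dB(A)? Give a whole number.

The shortfall is 94.0 − 82.4 = 11.6 dB, and N units add 10·log₁₀ N, so need 10·log₁₀ N ≥ 11.6.
N ≥ 10^(11.6/10) = 14.454, so N = 15.

15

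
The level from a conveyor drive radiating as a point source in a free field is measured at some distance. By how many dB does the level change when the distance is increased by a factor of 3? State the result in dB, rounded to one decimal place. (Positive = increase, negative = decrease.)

-9.5 dB

With spherical spreading the level changes by −20·log₁₀(r₂/r₁).
ΔL = −20·log₁₀(3) = -9.54 dB.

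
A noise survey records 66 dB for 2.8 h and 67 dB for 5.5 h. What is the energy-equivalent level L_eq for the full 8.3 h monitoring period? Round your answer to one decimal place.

66.7 dB

L_eq = 10·log₁₀[(1/T)·Σ tᵢ·10^(Lᵢ/10)] with T = 8.3 h.
Σ tᵢ·10^(Lᵢ/10) = 2.8·10^(66/10) + 5.5·10^(67/10) = 3.871e+07.
L_eq = 10·log₁₀(3.871e+07/8.3) = 66.69 dB.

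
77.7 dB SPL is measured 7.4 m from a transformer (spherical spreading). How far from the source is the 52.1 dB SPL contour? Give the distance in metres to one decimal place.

Point-source spreading drops the level by 20·log₁₀(r₂/r₁); inverting, r₂/r₁ = 10^(ΔL/20).
r₂ = 7.4·10^((77.7−52.1)/20) = 7.4·10^(25.6/20) = 141.00 m.

141.0 m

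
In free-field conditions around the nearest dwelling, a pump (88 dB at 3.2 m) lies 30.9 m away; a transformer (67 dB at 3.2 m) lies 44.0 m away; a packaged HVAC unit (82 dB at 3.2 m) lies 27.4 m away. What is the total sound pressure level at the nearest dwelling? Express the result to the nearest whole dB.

First find each source's level at the receiver (point-source: −20·log₁₀(r/r_ref)), then combine on an intensity basis.
pump: 88 − 20·log₁₀(30.9/3.2) = 88 − 19.70 = 68.30 dB.
transformer: 67 − 20·log₁₀(44.0/3.2) = 67 − 22.77 = 44.23 dB.
packaged HVAC unit: 82 − 20·log₁₀(27.4/3.2) = 82 − 18.65 = 63.35 dB.
Σ 10^(L/10) = 8.955e+06 → L_total = 10·log₁₀(8.955e+06) = 69.52 dB.

70 dB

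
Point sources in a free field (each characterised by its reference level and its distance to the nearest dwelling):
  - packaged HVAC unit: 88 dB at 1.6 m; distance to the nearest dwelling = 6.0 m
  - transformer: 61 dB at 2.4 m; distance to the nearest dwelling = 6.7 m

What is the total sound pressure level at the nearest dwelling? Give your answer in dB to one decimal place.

Propagate each source to the receiver with L = L_ref − 20·log₁₀(r/r_ref), then add intensities.
packaged HVAC unit: 88 − 20·log₁₀(6.0/1.6) = 88 − 11.48 = 76.52 dB.
transformer: 61 − 20·log₁₀(6.7/2.4) = 61 − 8.92 = 52.08 dB.
Σ 10^(L/10) = 4.503e+07 → L_total = 10·log₁₀(4.503e+07) = 76.53 dB.

76.5 dB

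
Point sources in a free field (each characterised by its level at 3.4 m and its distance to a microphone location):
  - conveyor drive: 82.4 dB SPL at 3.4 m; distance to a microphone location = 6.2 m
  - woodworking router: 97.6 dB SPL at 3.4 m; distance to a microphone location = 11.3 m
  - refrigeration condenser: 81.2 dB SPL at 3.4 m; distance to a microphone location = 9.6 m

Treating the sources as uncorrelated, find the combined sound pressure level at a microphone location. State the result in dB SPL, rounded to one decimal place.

87.7 dB SPL

Apply inverse-square spreading to bring every level to the receiver, then sum 10^(L/10).
conveyor drive: 82.4 − 20·log₁₀(6.2/3.4) = 82.4 − 5.22 = 77.18 dB SPL.
woodworking router: 97.6 − 20·log₁₀(11.3/3.4) = 97.6 − 10.43 = 87.17 dB SPL.
refrigeration condenser: 81.2 − 20·log₁₀(9.6/3.4) = 81.2 − 9.02 = 72.18 dB SPL.
Σ 10^(L/10) = 5.898e+08 → L_total = 10·log₁₀(5.898e+08) = 87.71 dB SPL.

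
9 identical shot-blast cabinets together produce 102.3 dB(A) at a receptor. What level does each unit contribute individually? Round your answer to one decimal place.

92.8 dB(A)

Dividing the total intensity by 9 lowers the level by 10·log₁₀ 9 = 9.542 dB: L₁ = 102.3 − 9.542.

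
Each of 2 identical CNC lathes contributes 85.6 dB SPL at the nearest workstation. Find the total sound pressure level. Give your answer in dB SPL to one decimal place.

N identical incoherent sources raise the level by 10·log₁₀ N.
L_total = 85.6 + 10·log₁₀(2) = 85.6 + 3.010 = 88.61 dB SPL.

88.6 dB SPL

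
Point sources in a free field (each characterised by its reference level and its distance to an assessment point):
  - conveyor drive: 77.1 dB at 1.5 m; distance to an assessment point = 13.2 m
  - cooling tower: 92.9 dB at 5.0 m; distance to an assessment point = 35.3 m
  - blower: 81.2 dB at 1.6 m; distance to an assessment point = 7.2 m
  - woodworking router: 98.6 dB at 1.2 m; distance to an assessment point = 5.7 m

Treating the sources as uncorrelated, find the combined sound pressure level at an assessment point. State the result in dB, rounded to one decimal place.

First find each source's level at the receiver (point-source: −20·log₁₀(r/r_ref)), then combine on an intensity basis.
conveyor drive: 77.1 − 20·log₁₀(13.2/1.5) = 77.1 − 18.89 = 58.21 dB.
cooling tower: 92.9 − 20·log₁₀(35.3/5.0) = 92.9 − 16.98 = 75.92 dB.
blower: 81.2 − 20·log₁₀(7.2/1.6) = 81.2 − 13.06 = 68.14 dB.
woodworking router: 98.6 − 20·log₁₀(5.7/1.2) = 98.6 − 13.53 = 85.07 dB.
Σ 10^(L/10) = 3.674e+08 → L_total = 10·log₁₀(3.674e+08) = 85.65 dB.

85.7 dB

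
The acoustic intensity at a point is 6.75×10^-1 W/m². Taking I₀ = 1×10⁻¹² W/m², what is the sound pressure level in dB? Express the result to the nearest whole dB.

118 dB

Dividing by I₀ shifts the exponent by 12: I/I₀ = 6.75×10^11.
L = 10·(0.8293 + 11) = 118.29 dB.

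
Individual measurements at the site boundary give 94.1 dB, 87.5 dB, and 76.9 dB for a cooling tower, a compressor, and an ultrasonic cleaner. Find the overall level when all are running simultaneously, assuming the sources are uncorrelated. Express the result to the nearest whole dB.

Incoherent sources combine by intensity addition: L_total = 10·log₁₀(Σ 10^(L_i/10)).
Σ 10^(L/10) = 10^(94.1/10) + 10^(87.5/10) + 10^(76.9/10) = 3.182e+09.
L_total = 10·log₁₀(3.182e+09) = 95.03 dB.

95 dB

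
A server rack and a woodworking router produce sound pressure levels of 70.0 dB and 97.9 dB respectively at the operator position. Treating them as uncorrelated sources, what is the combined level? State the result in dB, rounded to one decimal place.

Incoherent sources combine by intensity addition: L_total = 10·log₁₀(Σ 10^(L_i/10)).
Σ 10^(L/10) = 10^(70.0/10) + 10^(97.9/10) = 6.176e+09.
L_total = 10·log₁₀(6.176e+09) = 97.91 dB.

97.9 dB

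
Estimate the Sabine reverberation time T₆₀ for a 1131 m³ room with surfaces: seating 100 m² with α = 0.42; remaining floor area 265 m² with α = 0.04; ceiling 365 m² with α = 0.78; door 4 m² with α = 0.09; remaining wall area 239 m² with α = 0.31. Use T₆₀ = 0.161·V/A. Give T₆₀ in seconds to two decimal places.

0.44 s

A = Σ Sᵢαᵢ = 100·0.42 + 265·0.04 + 365·0.78 + 4·0.09 + 239·0.31 = 411.75 m².
T₆₀ = 0.161 × 1131 / 411.75 = 0.442 s.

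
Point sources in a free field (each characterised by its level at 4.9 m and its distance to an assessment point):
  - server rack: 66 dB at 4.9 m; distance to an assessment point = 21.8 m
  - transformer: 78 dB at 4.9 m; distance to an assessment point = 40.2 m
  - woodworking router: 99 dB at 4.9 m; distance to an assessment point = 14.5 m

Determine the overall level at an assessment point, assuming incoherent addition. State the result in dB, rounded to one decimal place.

89.6 dB

First find each source's level at the receiver (point-source: −20·log₁₀(r/r_ref)), then combine on an intensity basis.
server rack: 66 − 20·log₁₀(21.8/4.9) = 66 − 12.97 = 53.03 dB.
transformer: 78 − 20·log₁₀(40.2/4.9) = 78 − 18.28 = 59.72 dB.
woodworking router: 99 − 20·log₁₀(14.5/4.9) = 99 − 9.42 = 89.58 dB.
Σ 10^(L/10) = 9.082e+08 → L_total = 10·log₁₀(9.082e+08) = 89.58 dB.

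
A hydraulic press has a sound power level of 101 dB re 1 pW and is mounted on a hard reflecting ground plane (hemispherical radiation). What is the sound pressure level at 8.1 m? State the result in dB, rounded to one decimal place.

74.8 dB

Free-field hemispherical radiation: L_p = L_w − 10·log₁₀(2π·r²), r = 8.1 m.
2π·r² = 412.2 m², 10·log₁₀ of that is 26.151 dB.
L_p = 101 − 26.151 = 74.85 dB.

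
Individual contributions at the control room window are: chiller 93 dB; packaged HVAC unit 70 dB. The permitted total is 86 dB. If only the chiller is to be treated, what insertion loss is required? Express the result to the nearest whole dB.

7 dB

Fixed contribution from the other source: Σ 10^(L/10) = 10^(70/10) = 1.000e+07 (70.00 dB).
To meet 86 dB overall, the treated chiller may contribute at most 10^(86/10) − 1.000e+07 = 3.881e+08, i.e. 85.89 dB.
Required insertion loss = 93 − 85.89 = 7.11 dB.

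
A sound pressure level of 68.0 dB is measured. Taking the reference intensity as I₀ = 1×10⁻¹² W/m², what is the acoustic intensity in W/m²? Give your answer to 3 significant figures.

6.31e-06 W/m²

I/I₀ = 10^(68.0/10) = 6.31e+06, so I = 6.31e+06 × 10⁻¹² W/m².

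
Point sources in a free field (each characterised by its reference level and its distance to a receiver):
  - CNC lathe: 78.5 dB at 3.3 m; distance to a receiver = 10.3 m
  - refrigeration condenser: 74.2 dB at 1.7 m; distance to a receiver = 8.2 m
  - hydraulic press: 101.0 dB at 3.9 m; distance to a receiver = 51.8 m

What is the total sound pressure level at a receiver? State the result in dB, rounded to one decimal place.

Apply inverse-square spreading to bring every level to the receiver, then sum 10^(L/10).
CNC lathe: 78.5 − 20·log₁₀(10.3/3.3) = 78.5 − 9.89 = 68.61 dB.
refrigeration condenser: 74.2 − 20·log₁₀(8.2/1.7) = 74.2 − 13.67 = 60.53 dB.
hydraulic press: 101.0 − 20·log₁₀(51.8/3.9) = 101.0 − 22.47 = 78.53 dB.
Σ 10^(L/10) = 7.976e+07 → L_total = 10·log₁₀(7.976e+07) = 79.02 dB.

79.0 dB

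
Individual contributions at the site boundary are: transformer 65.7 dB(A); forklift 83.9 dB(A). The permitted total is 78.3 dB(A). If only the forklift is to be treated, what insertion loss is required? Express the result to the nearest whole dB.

6 dB

The untreated sources together contribute 10^(65.7/10) = 3.715e+06, i.e. 65.70 dB(A).
To meet 78.3 dB(A) overall, the treated forklift may contribute at most 10^(78.3/10) − 3.715e+06 = 6.389e+07, i.e. 78.05 dB(A).
So the forklift must be reduced from 83.9 to 78.05 dB(A): IL = 5.85 dB.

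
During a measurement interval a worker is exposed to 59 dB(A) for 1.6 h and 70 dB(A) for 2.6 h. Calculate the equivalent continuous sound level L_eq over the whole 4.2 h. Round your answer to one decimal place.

68.1 dB(A)

Weight each interval's intensity by its duration and average over T = 4.2 h:
Σ tᵢ·10^(Lᵢ/10) = 1.6·10^(59/10) + 2.6·10^(70/10) = 2.727e+07.
L_eq = 10·log₁₀(2.727e+07/4.2) = 68.12 dB(A).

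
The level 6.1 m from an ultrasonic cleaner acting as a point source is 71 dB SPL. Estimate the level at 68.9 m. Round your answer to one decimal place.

For a point source, L₂ = L₁ − 20·log₁₀(r₂/r₁).
L₂ = 71 − 20·log₁₀(68.9/6.1) = 71 − 21.058 = 49.94 dB SPL.

49.9 dB SPL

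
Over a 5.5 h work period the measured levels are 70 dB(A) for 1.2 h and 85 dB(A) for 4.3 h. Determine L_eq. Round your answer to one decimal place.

Weight each interval's intensity by its duration and average over T = 5.5 h:
Σ tᵢ·10^(Lᵢ/10) = 1.2·10^(70/10) + 4.3·10^(85/10) = 1.372e+09.
L_eq = 10·log₁₀(1.372e+09/5.5) = 83.97 dB(A).

84.0 dB(A)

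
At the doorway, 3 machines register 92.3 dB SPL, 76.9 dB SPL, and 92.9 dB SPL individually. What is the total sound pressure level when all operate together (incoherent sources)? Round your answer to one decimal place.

For uncorrelated sources the intensities add, so convert each level to linear form, sum, and take 10·log₁₀ of the total.
Σ 10^(L/10) = 10^(92.3/10) + 10^(76.9/10) + 10^(92.9/10) = 3.697e+09.
L_total = 10·log₁₀(3.697e+09) = 95.68 dB SPL.

95.7 dB SPL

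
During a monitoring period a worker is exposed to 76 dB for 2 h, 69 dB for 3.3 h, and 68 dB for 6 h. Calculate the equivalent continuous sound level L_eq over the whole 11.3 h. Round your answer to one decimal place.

The energy average is taken in the linear domain: L_eq = 10·log₁₀[(Σ tᵢ·10^(Lᵢ/10))/T], T = 11.3 h.
Σ tᵢ·10^(Lᵢ/10) = 2·10^(76/10) + 3.3·10^(69/10) + 6·10^(68/10) = 1.437e+08.
L_eq = 10·log₁₀(1.437e+08/11.3) = 71.04 dB.

71.0 dB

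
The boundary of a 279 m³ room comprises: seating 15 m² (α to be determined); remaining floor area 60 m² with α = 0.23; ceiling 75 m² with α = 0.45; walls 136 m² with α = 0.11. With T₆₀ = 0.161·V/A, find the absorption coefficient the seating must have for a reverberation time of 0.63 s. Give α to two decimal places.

0.59

A = 0.161·V/T₆₀ = 0.161·279/0.63 = 71.30 m² sabins.
Absorption from the other surfaces = 60·0.23 + 75·0.45 + 136·0.11 = 62.51 m², so the seating must supply 8.79 m² over 15 m².
α = 8.79/15 = 0.586.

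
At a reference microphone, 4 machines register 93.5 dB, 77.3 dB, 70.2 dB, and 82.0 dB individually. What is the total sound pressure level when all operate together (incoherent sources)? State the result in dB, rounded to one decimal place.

Incoherent sources combine by intensity addition: L_total = 10·log₁₀(Σ 10^(L_i/10)).
Σ 10^(L/10) = 10^(93.5/10) + 10^(77.3/10) + 10^(70.2/10) + 10^(82.0/10) = 2.461e+09.
L_total = 10·log₁₀(2.461e+09) = 93.91 dB.

93.9 dB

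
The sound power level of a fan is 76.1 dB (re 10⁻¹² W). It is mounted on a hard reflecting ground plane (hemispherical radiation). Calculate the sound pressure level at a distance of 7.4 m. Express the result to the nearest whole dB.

The power spreads over a hemisphere of area 2π·r², so L_p = L_w − 10·log₁₀(2π·r²).
2π·r² = 344.1 m², 10·log₁₀ of that is 25.366 dB.
L_p = 76.1 − 25.366 = 50.73 dB.

51 dB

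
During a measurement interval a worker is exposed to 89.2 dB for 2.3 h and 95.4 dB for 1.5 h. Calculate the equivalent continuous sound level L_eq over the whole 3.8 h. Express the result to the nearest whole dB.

The energy average is taken in the linear domain: L_eq = 10·log₁₀[(Σ tᵢ·10^(Lᵢ/10))/T], T = 3.8 h.
Σ tᵢ·10^(Lᵢ/10) = 2.3·10^(89.2/10) + 1.5·10^(95.4/10) = 7.114e+09.
L_eq = 10·log₁₀(7.114e+09/3.8) = 92.72 dB.

93 dB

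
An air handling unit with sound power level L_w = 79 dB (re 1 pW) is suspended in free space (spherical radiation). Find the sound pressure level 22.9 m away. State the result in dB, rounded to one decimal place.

40.8 dB

The power spreads over a sphere of area 4π·r², so L_p = L_w − 10·log₁₀(4π·r²).
4π·r² = 6590 m², 10·log₁₀ of that is 38.189 dB.
L_p = 79 − 38.189 = 40.81 dB.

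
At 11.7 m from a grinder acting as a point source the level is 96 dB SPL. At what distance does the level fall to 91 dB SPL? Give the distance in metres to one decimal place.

20.8 m

The 5.0 dB drop corresponds to a distance ratio of 10^(5.0/20) for a point source.
r₂ = 11.7·10^((96−91)/20) = 11.7·10^(5.0/20) = 20.81 m.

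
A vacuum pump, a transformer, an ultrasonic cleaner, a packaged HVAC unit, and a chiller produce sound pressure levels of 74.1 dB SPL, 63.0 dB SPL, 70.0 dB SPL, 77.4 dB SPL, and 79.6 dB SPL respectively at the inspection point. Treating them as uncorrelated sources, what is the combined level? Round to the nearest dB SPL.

83 dB SPL

Incoherent sources combine by intensity addition: L_total = 10·log₁₀(Σ 10^(L_i/10)).
Σ 10^(L/10) = 10^(74.1/10) + 10^(63.0/10) + 10^(70.0/10) + 10^(77.4/10) + 10^(79.6/10) = 1.839e+08.
L_total = 10·log₁₀(1.839e+08) = 82.64 dB SPL.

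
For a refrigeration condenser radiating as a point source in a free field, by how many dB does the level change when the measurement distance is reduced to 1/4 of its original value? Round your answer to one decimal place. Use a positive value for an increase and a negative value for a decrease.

+12.0 dB

A point source loses 6 dB per doubling of distance; generally ΔL = −20·log₁₀(r₂/r₁).
ΔL = −20·log₁₀(0.25) = +12.04 dB.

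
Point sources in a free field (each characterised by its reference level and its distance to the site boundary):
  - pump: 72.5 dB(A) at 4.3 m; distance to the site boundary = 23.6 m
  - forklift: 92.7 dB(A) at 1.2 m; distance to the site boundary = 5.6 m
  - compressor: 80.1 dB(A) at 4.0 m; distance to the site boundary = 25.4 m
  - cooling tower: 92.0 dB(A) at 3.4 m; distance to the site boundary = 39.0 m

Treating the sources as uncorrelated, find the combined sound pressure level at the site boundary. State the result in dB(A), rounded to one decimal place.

80.0 dB(A)

First find each source's level at the receiver (point-source: −20·log₁₀(r/r_ref)), then combine on an intensity basis.
pump: 72.5 − 20·log₁₀(23.6/4.3) = 72.5 − 14.79 = 57.71 dB(A).
forklift: 92.7 − 20·log₁₀(5.6/1.2) = 92.7 − 13.38 = 79.32 dB(A).
compressor: 80.1 − 20·log₁₀(25.4/4.0) = 80.1 − 16.06 = 64.04 dB(A).
cooling tower: 92.0 − 20·log₁₀(39.0/3.4) = 92.0 − 21.19 = 70.81 dB(A).
Σ 10^(L/10) = 1.007e+08 → L_total = 10·log₁₀(1.007e+08) = 80.03 dB(A).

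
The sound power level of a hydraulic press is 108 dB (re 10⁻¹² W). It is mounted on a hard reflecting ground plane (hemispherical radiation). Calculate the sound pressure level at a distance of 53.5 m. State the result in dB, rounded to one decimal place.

65.5 dB

Free-field hemispherical radiation: L_p = L_w − 10·log₁₀(2π·r²), r = 53.5 m.
2π·r² = 1.798e+04 m², 10·log₁₀ of that is 42.549 dB.
L_p = 108 − 42.549 = 65.45 dB.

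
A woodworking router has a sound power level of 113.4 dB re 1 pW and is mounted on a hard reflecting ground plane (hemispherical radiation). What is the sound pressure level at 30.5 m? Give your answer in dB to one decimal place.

75.7 dB

The power spreads over a hemisphere of area 2π·r², so L_p = L_w − 10·log₁₀(2π·r²).
2π·r² = 5845 m², 10·log₁₀ of that is 37.668 dB.
L_p = 113.4 − 37.668 = 75.73 dB.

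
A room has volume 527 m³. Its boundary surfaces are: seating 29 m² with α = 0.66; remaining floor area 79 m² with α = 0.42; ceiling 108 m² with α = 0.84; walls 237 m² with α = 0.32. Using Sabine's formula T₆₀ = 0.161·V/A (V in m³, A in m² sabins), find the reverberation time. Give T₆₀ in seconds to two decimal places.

A = Σ Sᵢαᵢ = 29·0.66 + 79·0.42 + 108·0.84 + 237·0.32 = 218.88 m².
T₆₀ = 0.161 × 527 / 218.88 = 0.388 s.

0.39 s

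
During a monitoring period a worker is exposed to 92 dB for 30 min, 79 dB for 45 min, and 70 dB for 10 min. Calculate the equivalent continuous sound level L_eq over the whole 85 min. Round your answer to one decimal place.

87.8 dB

The energy average is taken in the linear domain: L_eq = 10·log₁₀[(Σ tᵢ·10^(Lᵢ/10))/T], T = 85 min.
Σ tᵢ·10^(Lᵢ/10) = 30·10^(92/10) + 45·10^(79/10) + 10·10^(70/10) = 5.122e+10.
L_eq = 10·log₁₀(5.122e+10/85) = 87.80 dB.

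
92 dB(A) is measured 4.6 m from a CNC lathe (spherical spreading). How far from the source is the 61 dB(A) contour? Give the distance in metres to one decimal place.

Point-source spreading drops the level by 20·log₁₀(r₂/r₁); inverting, r₂/r₁ = 10^(ΔL/20).
r₂ = 4.6·10^((92−61)/20) = 4.6·10^(31.0/20) = 163.21 m.

163.2 m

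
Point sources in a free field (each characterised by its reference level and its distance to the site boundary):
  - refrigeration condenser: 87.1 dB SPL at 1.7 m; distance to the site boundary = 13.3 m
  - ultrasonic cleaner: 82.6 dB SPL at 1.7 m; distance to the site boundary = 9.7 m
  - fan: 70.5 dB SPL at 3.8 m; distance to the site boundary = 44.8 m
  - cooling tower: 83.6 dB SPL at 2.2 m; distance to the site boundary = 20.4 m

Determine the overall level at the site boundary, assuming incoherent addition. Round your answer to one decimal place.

72.2 dB SPL

Apply inverse-square spreading to bring every level to the receiver, then sum 10^(L/10).
refrigeration condenser: 87.1 − 20·log₁₀(13.3/1.7) = 87.1 − 17.87 = 69.23 dB SPL.
ultrasonic cleaner: 82.6 − 20·log₁₀(9.7/1.7) = 82.6 − 15.13 = 67.47 dB SPL.
fan: 70.5 − 20·log₁₀(44.8/3.8) = 70.5 − 21.43 = 49.07 dB SPL.
cooling tower: 83.6 − 20·log₁₀(20.4/2.2) = 83.6 − 19.34 = 64.26 dB SPL.
Σ 10^(L/10) = 1.671e+07 → L_total = 10·log₁₀(1.671e+07) = 72.23 dB SPL.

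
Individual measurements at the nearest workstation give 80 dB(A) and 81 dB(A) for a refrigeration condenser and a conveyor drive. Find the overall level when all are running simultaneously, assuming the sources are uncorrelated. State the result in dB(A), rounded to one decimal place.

Incoherent sources combine by intensity addition: L_total = 10·log₁₀(Σ 10^(L_i/10)).
Σ 10^(L/10) = 10^(80/10) + 10^(81/10) = 2.259e+08.
L_total = 10·log₁₀(2.259e+08) = 83.54 dB(A).

83.5 dB(A)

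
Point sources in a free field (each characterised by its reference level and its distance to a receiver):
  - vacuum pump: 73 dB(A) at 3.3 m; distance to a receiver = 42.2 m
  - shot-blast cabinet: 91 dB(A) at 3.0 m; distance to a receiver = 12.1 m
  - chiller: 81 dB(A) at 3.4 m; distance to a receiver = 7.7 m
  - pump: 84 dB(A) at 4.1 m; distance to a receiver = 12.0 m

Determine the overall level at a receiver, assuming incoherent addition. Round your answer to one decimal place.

81.2 dB(A)

First find each source's level at the receiver (point-source: −20·log₁₀(r/r_ref)), then combine on an intensity basis.
vacuum pump: 73 − 20·log₁₀(42.2/3.3) = 73 − 22.14 = 50.86 dB(A).
shot-blast cabinet: 91 − 20·log₁₀(12.1/3.0) = 91 − 12.11 = 78.89 dB(A).
chiller: 81 − 20·log₁₀(7.7/3.4) = 81 − 7.10 = 73.90 dB(A).
pump: 84 − 20·log₁₀(12.0/4.1) = 84 − 9.33 = 74.67 dB(A).
Σ 10^(L/10) = 1.314e+08 → L_total = 10·log₁₀(1.314e+08) = 81.19 dB(A).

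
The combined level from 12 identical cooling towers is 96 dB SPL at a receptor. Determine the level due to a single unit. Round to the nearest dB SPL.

85 dB SPL

Dividing the total intensity by 12 lowers the level by 10·log₁₀ 12 = 10.792 dB: L₁ = 96 − 10.792.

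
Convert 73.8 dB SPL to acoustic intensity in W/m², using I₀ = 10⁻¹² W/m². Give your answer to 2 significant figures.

2.4e-05 W/m²

L = 10·log₁₀(I/I₀) ⇒ I = I₀·10^(L/10) = 10⁻¹² × 10^7.38.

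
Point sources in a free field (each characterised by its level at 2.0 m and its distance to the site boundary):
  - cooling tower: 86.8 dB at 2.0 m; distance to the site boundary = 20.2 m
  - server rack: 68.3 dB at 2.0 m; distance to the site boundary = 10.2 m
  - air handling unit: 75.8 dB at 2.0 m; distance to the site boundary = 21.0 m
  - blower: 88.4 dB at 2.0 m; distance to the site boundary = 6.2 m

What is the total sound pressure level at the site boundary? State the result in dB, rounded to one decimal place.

Apply inverse-square spreading to bring every level to the receiver, then sum 10^(L/10).
cooling tower: 86.8 − 20·log₁₀(20.2/2.0) = 86.8 − 20.09 = 66.71 dB.
server rack: 68.3 − 20·log₁₀(10.2/2.0) = 68.3 − 14.15 = 54.15 dB.
air handling unit: 75.8 − 20·log₁₀(21.0/2.0) = 75.8 − 20.42 = 55.38 dB.
blower: 88.4 − 20·log₁₀(6.2/2.0) = 88.4 − 9.83 = 78.57 dB.
Σ 10^(L/10) = 7.729e+07 → L_total = 10·log₁₀(7.729e+07) = 78.88 dB.

78.9 dB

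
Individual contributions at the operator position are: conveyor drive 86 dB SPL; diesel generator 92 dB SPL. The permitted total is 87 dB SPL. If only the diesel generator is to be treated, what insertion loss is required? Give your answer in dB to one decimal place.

11.9 dB

Everything except the diesel generator sums to 10^(86/10) = 3.981e+08 in linear terms, 86.00 dB SPL.
To meet 87 dB SPL overall, the treated diesel generator may contribute at most 10^(87/10) − 3.981e+08 = 1.031e+08, i.e. 80.13 dB SPL.
Required insertion loss = 92 − 80.13 = 11.87 dB.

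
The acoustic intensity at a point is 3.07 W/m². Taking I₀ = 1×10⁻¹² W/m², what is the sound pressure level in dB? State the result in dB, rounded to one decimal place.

I/I₀ = 3.07/10⁻¹² = 3.07×10^12, and L = 10·log₁₀(I/I₀).
L = 10·(0.4871 + 12) = 124.87 dB.

124.9 dB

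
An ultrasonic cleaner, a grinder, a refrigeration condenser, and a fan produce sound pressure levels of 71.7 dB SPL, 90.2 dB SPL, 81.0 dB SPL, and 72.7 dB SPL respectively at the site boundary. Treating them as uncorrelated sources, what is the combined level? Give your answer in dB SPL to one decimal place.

Incoherent sources combine by intensity addition: L_total = 10·log₁₀(Σ 10^(L_i/10)).
Σ 10^(L/10) = 10^(71.7/10) + 10^(90.2/10) + 10^(81.0/10) + 10^(72.7/10) = 1.206e+09.
L_total = 10·log₁₀(1.206e+09) = 90.82 dB SPL.

90.8 dB SPL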